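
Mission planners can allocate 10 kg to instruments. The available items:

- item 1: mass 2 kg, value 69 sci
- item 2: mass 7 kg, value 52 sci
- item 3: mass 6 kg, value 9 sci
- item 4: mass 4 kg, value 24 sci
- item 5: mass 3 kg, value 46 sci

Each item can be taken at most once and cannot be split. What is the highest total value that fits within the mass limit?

Check high-value combinations within 10 kg:
- item 1+item 4+item 5: mass 2+4+3=9, value 69+24+46=139
- item 1+item 2: mass 2+7=9, value 69+52=121
- item 1+item 5: mass 2+3=5, value 69+46=115
- item 2+item 5: mass 7+3=10, value 52+46=98
Best: 139 sci.

139 sci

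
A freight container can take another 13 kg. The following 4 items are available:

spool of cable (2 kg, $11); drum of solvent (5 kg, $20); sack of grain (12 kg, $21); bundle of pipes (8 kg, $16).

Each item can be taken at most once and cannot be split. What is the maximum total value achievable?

Check high-value combinations within 13 kg:
- drum of solvent+bundle of pipes: weight 5+8=13, value 20+16=36
- spool of cable+drum of solvent: weight 2+5=7, value 11+20=31
- spool of cable+bundle of pipes: weight 2+8=10, value 11+16=27
- sack of grain: weight 12, value 21
Best: $36.

$36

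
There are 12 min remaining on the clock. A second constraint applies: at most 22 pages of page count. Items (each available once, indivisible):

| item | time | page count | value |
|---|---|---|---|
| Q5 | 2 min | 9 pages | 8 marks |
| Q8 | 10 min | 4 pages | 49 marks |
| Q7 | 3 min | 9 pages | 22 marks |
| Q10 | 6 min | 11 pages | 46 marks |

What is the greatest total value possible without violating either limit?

Feasible sets respecting both limits:
- Q7+Q10: time 9, page count 20, value 68
- Q5+Q8: time 12, page count 13, value 57
- Q5+Q10: time 8, page count 20, value 54
Best: 68 marks.

68 marks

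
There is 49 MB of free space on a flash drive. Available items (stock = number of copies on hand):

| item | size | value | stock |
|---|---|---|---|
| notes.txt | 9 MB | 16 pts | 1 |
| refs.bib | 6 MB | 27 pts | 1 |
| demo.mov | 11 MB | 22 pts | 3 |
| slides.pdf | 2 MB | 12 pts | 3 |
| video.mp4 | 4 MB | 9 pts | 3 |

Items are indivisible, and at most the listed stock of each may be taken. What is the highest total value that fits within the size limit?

138 pts

Best selections within size 49 and stock limits:
- 1×refs.bib + 3×demo.mov + 3×slides.pdf + 1×video.mp4: size 49, value 138
- 1×refs.bib + 2×demo.mov + 3×slides.pdf + 3×video.mp4: size 46, value 134
- 1×notes.txt + 1×refs.bib + 2×demo.mov + 3×slides.pdf + 1×video.mp4: size 47, value 132
Best: 138 pts.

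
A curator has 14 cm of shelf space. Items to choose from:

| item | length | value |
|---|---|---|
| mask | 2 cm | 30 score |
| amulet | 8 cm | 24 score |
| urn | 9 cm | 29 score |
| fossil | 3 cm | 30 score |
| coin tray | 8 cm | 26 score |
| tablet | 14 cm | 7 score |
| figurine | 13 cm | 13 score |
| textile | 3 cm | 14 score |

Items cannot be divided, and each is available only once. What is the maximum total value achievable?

This is a 0/1 knapsack; check combinations near the capacity.
- mask+urn+fossil: length 2+9+3=14, value 30+29+30=89
- mask+fossil+coin tray: length 2+3+8=13, value 30+30+26=86
- mask+amulet+fossil: length 2+8+3=13, value 30+24+30=84
- mask+fossil+textile: length 2+3+3=8, value 30+30+14=74
Best: 89 score.

89 score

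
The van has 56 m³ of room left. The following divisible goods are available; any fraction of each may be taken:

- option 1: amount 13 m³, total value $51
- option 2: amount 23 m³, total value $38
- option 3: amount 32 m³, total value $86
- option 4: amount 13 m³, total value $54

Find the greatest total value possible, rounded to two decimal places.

Take in order of value per unit:
- option 4 (54/13 per unit): all 13 → value 54, running total 54.00
- option 1 (51/13 per unit): all 13 → value 51, running total 105.00
- option 3 (86/32 per unit): 30 of 32 → value 30×86/32 = 80.6250, running total 185.63
Total 185.63.

185.63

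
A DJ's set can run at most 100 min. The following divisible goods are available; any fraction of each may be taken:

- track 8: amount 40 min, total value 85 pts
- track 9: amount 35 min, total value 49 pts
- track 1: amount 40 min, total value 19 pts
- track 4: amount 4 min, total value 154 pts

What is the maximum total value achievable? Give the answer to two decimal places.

Take in order of value per unit:
- track 4 (154/4 per unit): all 4 → value 154, running total 154.00
- track 8 (85/40 per unit): all 40 → value 85, running total 239.00
- track 9 (49/35 per unit): all 35 → value 49, running total 288.00
- track 1 (19/40 per unit): 21 of 40 → value 21×19/40 = 9.9750, running total 297.98
Total 297.98.

297.98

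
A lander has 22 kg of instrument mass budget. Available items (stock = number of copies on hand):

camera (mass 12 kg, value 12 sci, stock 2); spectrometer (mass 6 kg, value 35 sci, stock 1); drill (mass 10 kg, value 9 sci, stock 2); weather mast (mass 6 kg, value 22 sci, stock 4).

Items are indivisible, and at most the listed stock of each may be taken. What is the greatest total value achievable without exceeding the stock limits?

Best selections within mass 22 and stock limits:
- 1×spectrometer + 2×weather mast: mass 18, value 79
- 3×weather mast: mass 18, value 66
- 1×spectrometer + 1×drill + 1×weather mast: mass 22, value 66
- 1×spectrometer + 1×weather mast: mass 12, value 57
Best: 79 sci.

79 sci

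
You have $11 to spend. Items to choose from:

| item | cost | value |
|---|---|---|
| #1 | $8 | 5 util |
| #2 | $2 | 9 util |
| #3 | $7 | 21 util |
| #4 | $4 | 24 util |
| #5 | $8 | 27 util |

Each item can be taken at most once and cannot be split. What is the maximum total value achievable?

45 util

Check high-value combinations within $11:
- #3+#4: cost 7+4=11, value 21+24=45
- #2+#5: cost 2+8=10, value 9+27=36
- #2+#4: cost 2+4=6, value 9+24=33
Best: 45 util.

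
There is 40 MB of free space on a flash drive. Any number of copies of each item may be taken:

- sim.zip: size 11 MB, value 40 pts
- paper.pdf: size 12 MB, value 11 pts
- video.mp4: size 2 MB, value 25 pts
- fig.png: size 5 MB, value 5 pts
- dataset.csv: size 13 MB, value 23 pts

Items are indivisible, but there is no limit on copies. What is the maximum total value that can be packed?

Best value-per-unit is video.mp4 at 25/2, and filling with it alone uses size 20×2=40. No mix of the others beats 20×25 = 500.

500 pts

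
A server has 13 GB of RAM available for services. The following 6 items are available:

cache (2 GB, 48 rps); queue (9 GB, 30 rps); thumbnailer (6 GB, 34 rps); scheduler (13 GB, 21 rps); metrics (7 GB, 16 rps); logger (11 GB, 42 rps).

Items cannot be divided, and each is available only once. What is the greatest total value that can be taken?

This is a 0/1 knapsack; check combinations near the capacity.
- cache+logger: memory 2+11=13, value 48+42=90
- cache+thumbnailer: memory 2+6=8, value 48+34=82
- cache+queue: memory 2+9=11, value 48+30=78
- cache+metrics: memory 2+7=9, value 48+16=64
- thumbnailer+metrics: memory 6+7=13, value 34+16=50
Best: 90 rps.

90 rps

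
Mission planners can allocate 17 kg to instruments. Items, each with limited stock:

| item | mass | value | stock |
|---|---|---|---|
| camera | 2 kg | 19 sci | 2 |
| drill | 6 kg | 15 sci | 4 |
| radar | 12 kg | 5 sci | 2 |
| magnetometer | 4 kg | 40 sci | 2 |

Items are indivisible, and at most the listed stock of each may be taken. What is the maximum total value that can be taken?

Top feasible selections:
- 2×camera + 2×magnetometer: mass 12, value 118
- 1×camera + 1×drill + 2×magnetometer: mass 16, value 114
- 1×camera + 2×magnetometer: mass 10, value 99
- 1×drill + 2×magnetometer: mass 14, value 95
Best: 118 sci.

118 sci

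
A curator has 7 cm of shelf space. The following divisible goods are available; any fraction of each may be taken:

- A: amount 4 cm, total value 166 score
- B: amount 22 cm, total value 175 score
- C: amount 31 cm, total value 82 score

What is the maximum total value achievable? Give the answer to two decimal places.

189.86

Take in order of value per unit:
- A (166/4 per unit): all 4 → value 166, running total 166.00
- B (175/22 per unit): 3 of 22 → value 3×175/22 = 23.8636, running total 189.86
Total 189.86.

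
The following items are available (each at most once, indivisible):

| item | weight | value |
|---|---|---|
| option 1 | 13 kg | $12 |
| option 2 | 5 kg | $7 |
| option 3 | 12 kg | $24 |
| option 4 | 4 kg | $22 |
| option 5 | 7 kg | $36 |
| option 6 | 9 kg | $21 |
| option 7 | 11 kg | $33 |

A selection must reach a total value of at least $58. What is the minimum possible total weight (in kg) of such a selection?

11

Subsets with value ≥ 58, sorted by total weight:
- option 4+option 5: weight 11, value 58
- option 2+option 4+option 5: weight 16, value 65
- option 5+option 7: weight 18, value 69
- option 3+option 5: weight 19, value 60
Minimum weight: 11 kg.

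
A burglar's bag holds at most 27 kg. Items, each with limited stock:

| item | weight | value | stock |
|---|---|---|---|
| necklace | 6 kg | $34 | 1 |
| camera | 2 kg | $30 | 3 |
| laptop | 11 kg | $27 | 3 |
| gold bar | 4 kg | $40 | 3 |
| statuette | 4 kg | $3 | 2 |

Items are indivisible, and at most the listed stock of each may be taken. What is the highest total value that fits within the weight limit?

Top feasible selections:
- 1×necklace + 3×camera + 3×gold bar: weight 24, value 244
- 1×necklace + 2×camera + 3×gold bar + 1×statuette: weight 26, value 217
- 3×camera + 3×gold bar + 2×statuette: weight 26, value 216
- 1×necklace + 2×camera + 3×gold bar: weight 22, value 214
Best: $244.

$244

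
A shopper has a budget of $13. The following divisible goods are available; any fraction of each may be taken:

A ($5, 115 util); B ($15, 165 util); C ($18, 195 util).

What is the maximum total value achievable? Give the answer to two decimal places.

Take in order of value per unit:
- A (115/5 per unit): all 5 → value 115, running total 115.00
- B (165/15 per unit): 8 of 15 → value 8×165/15 = 88.0000, running total 203.00
Total 203.00.

203.00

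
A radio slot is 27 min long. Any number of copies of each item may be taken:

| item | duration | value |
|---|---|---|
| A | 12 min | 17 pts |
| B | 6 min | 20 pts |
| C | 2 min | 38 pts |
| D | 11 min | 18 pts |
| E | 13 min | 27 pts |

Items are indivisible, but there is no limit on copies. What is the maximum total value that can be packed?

494 pts

Best value-per-unit is C at 38/2, and filling with it alone uses duration 13×2=26. No mix of the others beats 13×38 = 494.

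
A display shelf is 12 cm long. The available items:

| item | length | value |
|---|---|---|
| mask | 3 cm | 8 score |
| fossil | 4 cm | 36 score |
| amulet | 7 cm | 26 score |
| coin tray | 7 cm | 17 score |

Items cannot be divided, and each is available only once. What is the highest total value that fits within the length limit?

62 score

This is a 0/1 knapsack; check combinations near the capacity.
- fossil+amulet: length 4+7=11, value 36+26=62
- fossil+coin tray: length 4+7=11, value 36+17=53
- mask+fossil: length 3+4=7, value 8+36=44
- fossil: length 4, value 36
- mask+amulet: length 3+7=10, value 8+26=34
Best: 62 score.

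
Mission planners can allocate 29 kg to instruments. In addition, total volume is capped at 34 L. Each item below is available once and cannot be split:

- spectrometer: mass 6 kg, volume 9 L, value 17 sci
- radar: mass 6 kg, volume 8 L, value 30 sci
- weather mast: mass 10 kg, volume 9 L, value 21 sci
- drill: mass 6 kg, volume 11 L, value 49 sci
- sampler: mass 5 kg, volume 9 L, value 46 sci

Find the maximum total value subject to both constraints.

Feasible sets respecting both limits:
- radar+drill+sampler: mass 17, volume 28, value 125
- weather mast+drill+sampler: mass 21, volume 29, value 116
- spectrometer+drill+sampler: mass 17, volume 29, value 112
Best: 125 sci.

125 sci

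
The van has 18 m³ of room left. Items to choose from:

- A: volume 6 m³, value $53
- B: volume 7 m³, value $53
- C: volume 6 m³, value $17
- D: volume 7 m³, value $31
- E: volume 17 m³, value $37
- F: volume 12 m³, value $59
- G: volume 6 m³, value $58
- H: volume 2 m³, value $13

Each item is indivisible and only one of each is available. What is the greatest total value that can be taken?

$128

Check high-value combinations within 18 m³:
- A+C+G: volume 6+6+6=18, value 53+17+58=128
- A+G+H: volume 6+6+2=14, value 53+58+13=124
- B+G+H: volume 7+6+2=15, value 53+58+13=124
Best: $128.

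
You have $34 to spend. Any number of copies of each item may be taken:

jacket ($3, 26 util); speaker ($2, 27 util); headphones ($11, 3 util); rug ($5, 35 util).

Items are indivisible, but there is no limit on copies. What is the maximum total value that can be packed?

Best value-per-unit is speaker at 27/2, and filling with it alone uses cost 17×2=34. No mix of the others beats 17×27 = 459.

459 util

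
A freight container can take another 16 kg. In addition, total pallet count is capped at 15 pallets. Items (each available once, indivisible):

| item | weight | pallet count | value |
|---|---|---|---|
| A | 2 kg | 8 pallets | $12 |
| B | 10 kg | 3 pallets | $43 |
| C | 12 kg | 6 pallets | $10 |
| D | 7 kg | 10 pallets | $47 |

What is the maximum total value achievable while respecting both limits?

$55

Feasible sets respecting both limits:
- A+B: weight 12, pallet count 11, value 55
- D: weight 7, pallet count 10, value 47
- B: weight 10, pallet count 3, value 43
- A+C: weight 14, pallet count 14, value 22
Best: $55.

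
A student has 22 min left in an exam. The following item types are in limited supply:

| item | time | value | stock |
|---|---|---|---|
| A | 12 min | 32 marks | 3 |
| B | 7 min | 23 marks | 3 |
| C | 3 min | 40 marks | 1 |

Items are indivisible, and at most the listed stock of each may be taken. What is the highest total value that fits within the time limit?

95 marks

Best selections within time 22 and stock limits:
- 1×A + 1×B + 1×C: time 22, value 95
- 2×B + 1×C: time 17, value 86
- 1×A + 1×C: time 15, value 72
- 3×B: time 21, value 69
Best: 95 marks.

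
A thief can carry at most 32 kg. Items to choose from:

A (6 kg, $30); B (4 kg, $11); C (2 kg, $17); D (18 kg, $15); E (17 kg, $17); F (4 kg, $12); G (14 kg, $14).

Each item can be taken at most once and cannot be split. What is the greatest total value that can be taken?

Check high-value combinations within 32 kg:
- A+B+C+F+G: weight 6+4+2+4+14=30, value 30+11+17+12+14=84
- A+C+E+F: weight 6+2+17+4=29, value 30+17+17+12=76
- A+B+C+E: weight 6+4+2+17=29, value 30+11+17+17=75
- A+C+D+F: weight 6+2+18+4=30, value 30+17+15+12=74
Best: $84.

$84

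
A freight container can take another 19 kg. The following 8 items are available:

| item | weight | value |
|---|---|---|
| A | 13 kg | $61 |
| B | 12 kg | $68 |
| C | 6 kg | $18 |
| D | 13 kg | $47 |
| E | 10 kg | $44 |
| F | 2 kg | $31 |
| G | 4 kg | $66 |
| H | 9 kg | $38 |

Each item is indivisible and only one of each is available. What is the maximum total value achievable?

$165

Check high-value combinations within 19 kg:
- B+F+G: weight 12+2+4=18, value 68+31+66=165
- A+F+G: weight 13+2+4=19, value 61+31+66=158
- D+F+G: weight 13+2+4=19, value 47+31+66=144
Best: $165.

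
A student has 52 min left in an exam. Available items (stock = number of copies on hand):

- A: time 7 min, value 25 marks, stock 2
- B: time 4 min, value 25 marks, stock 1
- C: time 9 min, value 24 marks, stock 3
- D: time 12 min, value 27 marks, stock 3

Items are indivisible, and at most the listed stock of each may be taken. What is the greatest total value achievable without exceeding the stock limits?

153 marks

Best selections within time 52 and stock limits:
- 2×A + 1×B + 1×C + 2×D: time 51, value 153
- 2×A + 1×B + 2×C + 1×D: time 48, value 150
- 1×A + 1×B + 3×C + 1×D: time 50, value 149
- 2×A + 1×B + 3×C: time 45, value 147
Best: 153 marks.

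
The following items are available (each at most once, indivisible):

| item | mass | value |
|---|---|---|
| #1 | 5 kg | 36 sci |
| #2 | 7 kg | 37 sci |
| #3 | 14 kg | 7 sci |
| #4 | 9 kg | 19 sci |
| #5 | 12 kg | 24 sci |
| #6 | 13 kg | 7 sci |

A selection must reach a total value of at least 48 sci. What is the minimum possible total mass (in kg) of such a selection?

12

Subsets with value ≥ 48, sorted by total mass:
- #1+#2: mass 12, value 73
- #1+#4: mass 14, value 55
- #2+#4: mass 16, value 56
- #1+#5: mass 17, value 60
Minimum mass: 12 kg.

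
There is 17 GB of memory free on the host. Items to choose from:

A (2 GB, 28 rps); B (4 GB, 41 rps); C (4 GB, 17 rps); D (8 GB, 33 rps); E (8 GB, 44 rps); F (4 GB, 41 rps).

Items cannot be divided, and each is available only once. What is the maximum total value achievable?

127 rps

Check high-value combinations within 17 GB:
- A+B+C+F: memory 2+4+4+4=14, value 28+41+17+41=127
- B+E+F: memory 4+8+4=16, value 41+44+41=126
- B+D+F: memory 4+8+4=16, value 41+33+41=115
Best: 127 rps.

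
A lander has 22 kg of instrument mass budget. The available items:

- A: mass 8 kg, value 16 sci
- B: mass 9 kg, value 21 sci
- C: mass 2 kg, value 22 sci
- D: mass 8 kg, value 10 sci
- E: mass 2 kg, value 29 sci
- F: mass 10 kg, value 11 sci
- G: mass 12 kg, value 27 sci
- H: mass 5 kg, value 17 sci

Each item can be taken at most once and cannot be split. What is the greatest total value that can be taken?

95 sci

This is a 0/1 knapsack; check combinations near the capacity.
- C+E+G+H: mass 2+2+12+5=21, value 22+29+27+17=95
- B+C+E+H: mass 9+2+2+5=18, value 21+22+29+17=89
- A+B+C+E: mass 8+9+2+2=21, value 16+21+22+29=88
- A+C+E+H: mass 8+2+2+5=17, value 16+22+29+17=84
Best: 95 sci.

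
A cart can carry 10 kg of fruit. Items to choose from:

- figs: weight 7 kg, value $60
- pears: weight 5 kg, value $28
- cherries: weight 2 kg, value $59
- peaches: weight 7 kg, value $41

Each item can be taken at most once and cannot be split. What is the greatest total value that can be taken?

Check high-value combinations within 10 kg:
- figs+cherries: weight 7+2=9, value 60+59=119
- cherries+peaches: weight 2+7=9, value 59+41=100
- pears+cherries: weight 5+2=7, value 28+59=87
- figs: weight 7, value 60
Best: $119.

$119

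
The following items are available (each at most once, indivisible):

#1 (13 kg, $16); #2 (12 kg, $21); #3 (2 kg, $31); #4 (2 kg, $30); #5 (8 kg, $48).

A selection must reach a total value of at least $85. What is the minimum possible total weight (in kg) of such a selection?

12

Subsets with value ≥ 85, sorted by total weight:
- #3+#4+#5: weight 12, value 109
- #2+#3+#5: weight 22, value 100
- #2+#4+#5: weight 22, value 99
Minimum weight: 12 kg.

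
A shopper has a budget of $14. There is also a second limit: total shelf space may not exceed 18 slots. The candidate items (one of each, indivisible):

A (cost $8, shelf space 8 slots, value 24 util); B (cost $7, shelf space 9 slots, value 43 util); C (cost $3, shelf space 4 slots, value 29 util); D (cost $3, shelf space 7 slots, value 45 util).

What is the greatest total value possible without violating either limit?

88 util

Feasible sets respecting both limits:
- B+D: cost 10, shelf space 16, value 88
- C+D: cost 6, shelf space 11, value 74
- B+C: cost 10, shelf space 13, value 72
- A+D: cost 11, shelf space 15, value 69
Best: 88 util.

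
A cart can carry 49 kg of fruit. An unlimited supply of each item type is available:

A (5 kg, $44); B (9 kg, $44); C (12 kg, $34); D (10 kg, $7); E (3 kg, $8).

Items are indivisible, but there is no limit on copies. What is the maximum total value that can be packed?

Best value-per-unit is A at 44/5; filling with it alone gives 9×44 = 396.
Optimal mix: 9×A + 1×E → weight 48, value 404.

$404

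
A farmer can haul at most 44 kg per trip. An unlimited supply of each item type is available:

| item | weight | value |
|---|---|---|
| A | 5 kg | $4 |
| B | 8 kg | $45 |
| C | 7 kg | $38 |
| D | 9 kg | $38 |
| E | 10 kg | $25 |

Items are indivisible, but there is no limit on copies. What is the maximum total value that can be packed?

$242

Best value-per-unit is B at 45/8; filling with it alone gives 5×45 = 225.
Optimal mix: 2×B + 4×C → weight 44, value 242.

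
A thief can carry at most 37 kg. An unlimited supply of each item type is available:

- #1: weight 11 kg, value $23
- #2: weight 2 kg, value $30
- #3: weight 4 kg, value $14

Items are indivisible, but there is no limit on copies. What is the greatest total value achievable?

$540

Best value-per-unit is #2 at 30/2, and filling with it alone uses weight 18×2=36. No mix of the others beats 18×30 = 540.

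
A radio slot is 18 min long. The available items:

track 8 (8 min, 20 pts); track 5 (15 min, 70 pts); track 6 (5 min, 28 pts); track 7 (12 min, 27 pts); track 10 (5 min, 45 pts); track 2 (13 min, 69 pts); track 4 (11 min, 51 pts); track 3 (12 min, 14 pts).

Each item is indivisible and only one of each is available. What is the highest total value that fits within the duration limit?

114 pts

Check high-value combinations within 18 min:
- track 10+track 2: duration 5+13=18, value 45+69=114
- track 6+track 2: duration 5+13=18, value 28+69=97
- track 10+track 4: duration 5+11=16, value 45+51=96
- track 8+track 6+track 10: duration 8+5+5=18, value 20+28+45=93
Best: 114 pts.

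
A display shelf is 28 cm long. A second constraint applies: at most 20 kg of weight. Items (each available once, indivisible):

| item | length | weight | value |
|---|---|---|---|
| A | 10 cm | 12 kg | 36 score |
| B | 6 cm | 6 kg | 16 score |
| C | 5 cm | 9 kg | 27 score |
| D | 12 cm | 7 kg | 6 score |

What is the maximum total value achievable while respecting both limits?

52 score

Feasible sets respecting both limits:
- A+B: length 16, weight 18, value 52
- B+C: length 11, weight 15, value 43
- A+D: length 22, weight 19, value 42
- A: length 10, weight 12, value 36
Best: 52 score.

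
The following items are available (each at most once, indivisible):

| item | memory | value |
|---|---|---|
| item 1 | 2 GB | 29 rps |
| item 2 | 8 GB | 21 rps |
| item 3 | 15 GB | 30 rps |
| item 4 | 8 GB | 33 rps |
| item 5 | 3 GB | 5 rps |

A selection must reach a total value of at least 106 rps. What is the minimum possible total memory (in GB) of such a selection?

Subsets with value ≥ 106, sorted by total memory:
- item 1+item 2+item 3+item 4: memory 33, value 113
- item 1+item 2+item 3+item 4+item 5: memory 36, value 118
Minimum memory: 33 GB.

33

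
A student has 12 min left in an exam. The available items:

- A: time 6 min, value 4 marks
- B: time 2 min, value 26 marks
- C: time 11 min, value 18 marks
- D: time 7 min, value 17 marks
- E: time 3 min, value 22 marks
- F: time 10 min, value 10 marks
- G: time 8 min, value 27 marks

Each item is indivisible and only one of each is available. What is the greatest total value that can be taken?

Check high-value combinations within 12 min:
- B+D+E: time 2+7+3=12, value 26+17+22=65
- B+G: time 2+8=10, value 26+27=53
- A+B+E: time 6+2+3=11, value 4+26+22=52
Best: 65 marks.

65 marks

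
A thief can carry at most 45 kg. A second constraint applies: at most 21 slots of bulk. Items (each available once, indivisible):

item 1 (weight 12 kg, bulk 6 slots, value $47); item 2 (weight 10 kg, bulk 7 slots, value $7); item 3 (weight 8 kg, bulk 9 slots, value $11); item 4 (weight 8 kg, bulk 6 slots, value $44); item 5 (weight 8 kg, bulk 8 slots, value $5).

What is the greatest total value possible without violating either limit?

$102

Feasible sets respecting both limits:
- item 1+item 3+item 4: weight 28, bulk 21, value 102
- item 1+item 2+item 4: weight 30, bulk 19, value 98
- item 1+item 4+item 5: weight 28, bulk 20, value 96
- item 1+item 4: weight 20, bulk 12, value 91
Best: $102.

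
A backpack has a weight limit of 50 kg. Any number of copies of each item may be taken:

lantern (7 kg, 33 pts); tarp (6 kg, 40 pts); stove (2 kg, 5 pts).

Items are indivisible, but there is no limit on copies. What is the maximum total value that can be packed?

Best value-per-unit is tarp at 40/6; filling with it alone gives 8×40 = 320.
Optimal mix: 8×tarp + 1×stove → weight 50, value 325.

325 pts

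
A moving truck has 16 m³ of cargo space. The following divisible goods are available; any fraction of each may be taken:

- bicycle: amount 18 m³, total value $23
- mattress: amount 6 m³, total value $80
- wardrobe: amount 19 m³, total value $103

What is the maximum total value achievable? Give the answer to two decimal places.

134.21

Take in order of value per unit:
- mattress (80/6 per unit): all 6 → value 80, running total 80.00
- wardrobe (103/19 per unit): 10 of 19 → value 10×103/19 = 54.2105, running total 134.21
Total 134.21.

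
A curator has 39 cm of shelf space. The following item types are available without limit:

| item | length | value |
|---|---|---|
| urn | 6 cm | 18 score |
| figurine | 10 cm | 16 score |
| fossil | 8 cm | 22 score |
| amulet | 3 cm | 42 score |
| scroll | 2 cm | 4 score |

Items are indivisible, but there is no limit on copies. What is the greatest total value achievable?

Best value-per-unit is amulet at 42/3, and filling with it alone uses length 13×3=39. No mix of the others beats 13×42 = 546.

546 score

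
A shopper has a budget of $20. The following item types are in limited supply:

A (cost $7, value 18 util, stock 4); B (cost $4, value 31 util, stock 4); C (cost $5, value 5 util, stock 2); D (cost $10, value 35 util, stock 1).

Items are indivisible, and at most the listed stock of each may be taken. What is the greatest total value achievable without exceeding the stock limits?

124 util

Best selections within cost 20 and stock limits:
- 4×B: cost 16, value 124
- 1×A + 3×B: cost 19, value 111
Best: 124 util.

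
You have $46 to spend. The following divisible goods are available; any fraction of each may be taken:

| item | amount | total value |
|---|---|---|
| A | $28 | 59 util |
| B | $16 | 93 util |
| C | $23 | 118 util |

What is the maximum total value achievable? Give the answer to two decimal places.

225.75

Take in order of value per unit:
- B (93/16 per unit): all 16 → value 93, running total 93.00
- C (118/23 per unit): all 23 → value 118, running total 211.00
- A (59/28 per unit): 7 of 28 → value 7×59/28 = 14.7500, running total 225.75
Total 225.75.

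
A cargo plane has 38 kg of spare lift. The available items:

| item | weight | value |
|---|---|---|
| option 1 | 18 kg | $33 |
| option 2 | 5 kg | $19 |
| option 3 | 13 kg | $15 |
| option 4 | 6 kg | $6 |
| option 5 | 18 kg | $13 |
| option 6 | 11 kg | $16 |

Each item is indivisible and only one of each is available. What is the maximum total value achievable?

$68

This is a 0/1 knapsack; check combinations near the capacity.
- option 1+option 2+option 6: weight 18+5+11=34, value 33+19+16=68
- option 1+option 2+option 3: weight 18+5+13=36, value 33+19+15=67
- option 1+option 2+option 4: weight 18+5+6=29, value 33+19+6=58
- option 2+option 3+option 4+option 6: weight 5+13+6+11=35, value 19+15+6+16=56
Best: $68.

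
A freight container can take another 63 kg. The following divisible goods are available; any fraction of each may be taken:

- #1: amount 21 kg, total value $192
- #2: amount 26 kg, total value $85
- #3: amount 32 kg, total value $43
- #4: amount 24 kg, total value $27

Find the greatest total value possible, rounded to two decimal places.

Take in order of value per unit:
- #1 (192/21 per unit): all 21 → value 192, running total 192.00
- #2 (85/26 per unit): all 26 → value 85, running total 277.00
- #3 (43/32 per unit): 16 of 32 → value 16×43/32 = 21.5000, running total 298.50
Total 298.50.

298.50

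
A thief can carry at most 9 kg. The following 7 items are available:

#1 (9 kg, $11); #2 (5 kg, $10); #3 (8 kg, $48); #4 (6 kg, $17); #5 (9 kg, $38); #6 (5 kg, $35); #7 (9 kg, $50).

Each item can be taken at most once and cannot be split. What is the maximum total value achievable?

$50

Check high-value combinations within 9 kg:
- #7: weight 9, value 50
- #3: weight 8, value 48
- #5: weight 9, value 38
Best: $50.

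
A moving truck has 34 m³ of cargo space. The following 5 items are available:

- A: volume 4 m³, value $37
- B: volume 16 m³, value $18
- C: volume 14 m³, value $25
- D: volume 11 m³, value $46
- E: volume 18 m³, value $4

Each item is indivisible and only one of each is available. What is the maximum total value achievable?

Check high-value combinations within 34 m³:
- A+C+D: volume 4+14+11=29, value 37+25+46=108
- A+B+D: volume 4+16+11=31, value 37+18+46=101
- A+D+E: volume 4+11+18=33, value 37+46+4=87
Best: $108.

$108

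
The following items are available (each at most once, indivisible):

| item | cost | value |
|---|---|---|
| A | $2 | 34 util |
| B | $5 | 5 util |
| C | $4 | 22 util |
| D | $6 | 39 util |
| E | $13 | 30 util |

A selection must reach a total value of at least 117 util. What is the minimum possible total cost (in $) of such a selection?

25

Subsets with value ≥ 117, sorted by total cost:
- A+C+D+E: cost 25, value 125
- A+B+C+D+E: cost 30, value 130
Minimum cost: 25 $.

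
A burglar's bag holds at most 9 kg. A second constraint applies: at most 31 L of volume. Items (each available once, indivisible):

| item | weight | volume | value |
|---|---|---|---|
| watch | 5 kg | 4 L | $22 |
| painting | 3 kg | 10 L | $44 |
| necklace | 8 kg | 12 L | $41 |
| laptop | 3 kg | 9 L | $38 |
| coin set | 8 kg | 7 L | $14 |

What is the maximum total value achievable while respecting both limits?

Feasible sets respecting both limits:
- painting+laptop: weight 6, volume 19, value 82
- watch+painting: weight 8, volume 14, value 66
- watch+laptop: weight 8, volume 13, value 60
- painting: weight 3, volume 10, value 44
Best: $82.

$82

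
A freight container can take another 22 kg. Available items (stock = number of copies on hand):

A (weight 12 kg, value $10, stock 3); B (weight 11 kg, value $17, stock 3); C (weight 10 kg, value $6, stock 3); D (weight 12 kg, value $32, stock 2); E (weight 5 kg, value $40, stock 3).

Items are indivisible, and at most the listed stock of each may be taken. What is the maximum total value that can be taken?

$120

Top feasible selections:
- 3×E: weight 15, value 120
- 1×D + 2×E: weight 22, value 112
- 1×B + 2×E: weight 21, value 97
Best: $120.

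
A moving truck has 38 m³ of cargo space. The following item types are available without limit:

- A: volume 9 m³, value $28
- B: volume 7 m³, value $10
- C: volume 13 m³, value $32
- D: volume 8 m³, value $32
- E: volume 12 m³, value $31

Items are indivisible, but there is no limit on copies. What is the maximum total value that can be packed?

$128

Best value-per-unit is D at 32/8; filling with it alone gives 4×32 = 128.
Optimal mix: 1×C + 3×D → volume 37, value 128.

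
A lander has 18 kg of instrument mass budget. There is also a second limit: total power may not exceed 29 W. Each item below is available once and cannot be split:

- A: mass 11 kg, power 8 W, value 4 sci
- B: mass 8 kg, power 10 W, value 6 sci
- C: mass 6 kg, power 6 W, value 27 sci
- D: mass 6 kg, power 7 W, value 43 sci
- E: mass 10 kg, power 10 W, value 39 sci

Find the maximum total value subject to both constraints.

Feasible sets respecting both limits:
- D+E: mass 16, power 17, value 82
- C+D: mass 12, power 13, value 70
- C+E: mass 16, power 16, value 66
- B+D: mass 14, power 17, value 49
Best: 82 sci.

82 sci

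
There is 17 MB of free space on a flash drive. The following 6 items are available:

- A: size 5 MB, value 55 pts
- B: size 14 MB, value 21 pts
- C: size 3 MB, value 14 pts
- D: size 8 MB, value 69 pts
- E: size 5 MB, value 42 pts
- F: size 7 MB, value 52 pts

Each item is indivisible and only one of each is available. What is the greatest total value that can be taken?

149 pts

Check high-value combinations within 17 MB:
- A+E+F: size 5+5+7=17, value 55+42+52=149
- A+C+D: size 5+3+8=16, value 55+14+69=138
- C+D+E: size 3+8+5=16, value 14+69+42=125
- A+D: size 5+8=13, value 55+69=124
Best: 149 pts.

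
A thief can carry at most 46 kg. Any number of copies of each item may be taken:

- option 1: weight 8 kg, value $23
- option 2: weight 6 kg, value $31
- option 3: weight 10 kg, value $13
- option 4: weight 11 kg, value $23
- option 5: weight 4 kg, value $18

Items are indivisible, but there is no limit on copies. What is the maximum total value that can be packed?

Best value-per-unit is option 2 at 31/6; filling with it alone gives 7×31 = 217.
Optimal mix: 7×option 2 + 1×option 5 → weight 46, value 235.

$235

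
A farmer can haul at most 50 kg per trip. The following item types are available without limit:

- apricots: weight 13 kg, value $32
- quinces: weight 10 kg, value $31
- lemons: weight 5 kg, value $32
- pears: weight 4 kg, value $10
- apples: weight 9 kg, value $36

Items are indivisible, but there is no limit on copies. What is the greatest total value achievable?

Best value-per-unit is lemons at 32/5, and filling with it alone uses weight 10×5=50. No mix of the others beats 10×32 = 320.

$320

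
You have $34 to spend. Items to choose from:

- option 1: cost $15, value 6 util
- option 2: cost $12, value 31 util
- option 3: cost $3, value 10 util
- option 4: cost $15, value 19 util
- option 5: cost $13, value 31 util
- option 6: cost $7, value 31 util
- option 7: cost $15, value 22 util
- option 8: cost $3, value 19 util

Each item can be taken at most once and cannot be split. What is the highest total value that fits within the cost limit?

Check high-value combinations within $34:
- option 2+option 5+option 6: cost 12+13+7=32, value 31+31+31=93
- option 2+option 3+option 6+option 8: cost 12+3+7+3=25, value 31+10+31+19=91
- option 3+option 5+option 6+option 8: cost 3+13+7+3=26, value 10+31+31+19=91
Best: 93 util.

93 util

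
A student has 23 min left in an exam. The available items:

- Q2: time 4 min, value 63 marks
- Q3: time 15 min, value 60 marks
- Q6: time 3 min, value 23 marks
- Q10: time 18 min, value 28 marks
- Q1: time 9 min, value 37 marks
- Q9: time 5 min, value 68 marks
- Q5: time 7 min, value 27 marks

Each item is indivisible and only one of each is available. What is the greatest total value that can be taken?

This is a 0/1 knapsack; check combinations near the capacity.
- Q2+Q6+Q1+Q9: time 4+3+9+5=21, value 63+23+37+68=191
- Q2+Q6+Q9+Q5: time 4+3+5+7=19, value 63+23+68+27=181
- Q2+Q1+Q9: time 4+9+5=18, value 63+37+68=168
- Q2+Q9+Q5: time 4+5+7=16, value 63+68+27=158
Best: 191 marks.

191 marks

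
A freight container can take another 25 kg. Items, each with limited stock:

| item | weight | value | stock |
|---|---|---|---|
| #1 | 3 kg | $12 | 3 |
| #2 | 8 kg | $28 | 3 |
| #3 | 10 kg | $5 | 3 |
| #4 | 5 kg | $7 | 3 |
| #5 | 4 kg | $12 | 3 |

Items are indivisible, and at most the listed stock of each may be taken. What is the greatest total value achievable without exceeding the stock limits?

$92

Top feasible selections:
- 3×#1 + 2×#2: weight 25, value 92
- 3×#1 + 1×#2 + 2×#5: weight 25, value 88
- 3×#2: weight 24, value 84
- 2×#1 + 2×#2: weight 22, value 80
Best: $92.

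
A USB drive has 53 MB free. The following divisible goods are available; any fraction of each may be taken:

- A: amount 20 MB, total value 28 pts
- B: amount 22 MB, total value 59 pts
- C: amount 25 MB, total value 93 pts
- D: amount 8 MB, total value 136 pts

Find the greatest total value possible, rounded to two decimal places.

Take in order of value per unit:
- D (136/8 per unit): all 8 → value 136, running total 136.00
- C (93/25 per unit): all 25 → value 93, running total 229.00
- B (59/22 per unit): 20 of 22 → value 20×59/22 = 53.6364, running total 282.64
Total 282.64.

282.64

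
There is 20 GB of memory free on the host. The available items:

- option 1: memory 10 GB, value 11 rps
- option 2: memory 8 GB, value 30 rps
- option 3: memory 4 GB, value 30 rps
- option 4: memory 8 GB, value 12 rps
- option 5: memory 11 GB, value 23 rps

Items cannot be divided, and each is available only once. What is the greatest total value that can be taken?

Check high-value combinations within 20 GB:
- option 2+option 3+option 4: memory 8+4+8=20, value 30+30+12=72
- option 2+option 3: memory 8+4=12, value 30+30=60
- option 3+option 5: memory 4+11=15, value 30+23=53
- option 2+option 5: memory 8+11=19, value 30+23=53
- option 3+option 4: memory 4+8=12, value 30+12=42
Best: 72 rps.

72 rps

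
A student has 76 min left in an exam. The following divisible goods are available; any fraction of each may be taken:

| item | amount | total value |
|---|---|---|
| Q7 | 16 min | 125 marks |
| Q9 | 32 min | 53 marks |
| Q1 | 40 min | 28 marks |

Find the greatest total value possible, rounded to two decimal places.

Take in order of value per unit:
- Q7 (125/16 per unit): all 16 → value 125, running total 125.00
- Q9 (53/32 per unit): all 32 → value 53, running total 178.00
- Q1 (28/40 per unit): 28 of 40 → value 28×28/40 = 19.6000, running total 197.60
Total 197.60.

197.60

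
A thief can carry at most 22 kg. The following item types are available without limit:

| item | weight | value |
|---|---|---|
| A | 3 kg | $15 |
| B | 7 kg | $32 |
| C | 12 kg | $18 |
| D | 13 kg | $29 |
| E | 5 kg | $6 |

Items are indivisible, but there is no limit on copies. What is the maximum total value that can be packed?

Best value-per-unit is A at 15/3; filling with it alone gives 7×15 = 105.
Optimal mix: 5×A + 1×B → weight 22, value 107.

$107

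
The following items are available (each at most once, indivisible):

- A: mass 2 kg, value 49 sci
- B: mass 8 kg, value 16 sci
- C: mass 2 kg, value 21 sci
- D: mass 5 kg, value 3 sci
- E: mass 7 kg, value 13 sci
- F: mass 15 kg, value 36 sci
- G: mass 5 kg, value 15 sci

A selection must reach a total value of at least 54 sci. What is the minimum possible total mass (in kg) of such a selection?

4

Subsets with value ≥ 54, sorted by total mass:
- A+C: mass 4, value 70
- A+G: mass 7, value 64
- A+C+G: mass 9, value 85
- A+C+D: mass 9, value 73
Minimum mass: 4 kg.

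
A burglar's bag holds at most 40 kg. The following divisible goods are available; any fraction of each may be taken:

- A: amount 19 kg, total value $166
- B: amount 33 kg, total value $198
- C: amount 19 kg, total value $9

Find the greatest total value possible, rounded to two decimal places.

Take in order of value per unit:
- A (166/19 per unit): all 19 → value 166, running total 166.00
- B (198/33 per unit): 21 of 33 → value 21×198/33 = 126.0000, running total 292.00
Total 292.00.

292.00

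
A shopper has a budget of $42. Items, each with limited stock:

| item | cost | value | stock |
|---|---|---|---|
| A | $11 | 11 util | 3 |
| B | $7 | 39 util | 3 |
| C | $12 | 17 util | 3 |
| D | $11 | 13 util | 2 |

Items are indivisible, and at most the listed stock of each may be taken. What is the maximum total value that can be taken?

134 util

Best selections within cost 42 and stock limits:
- 3×B + 1×C: cost 33, value 134
- 3×B + 1×D: cost 32, value 130
- 1×A + 3×B: cost 32, value 128
- 3×B: cost 21, value 117
Best: 134 util.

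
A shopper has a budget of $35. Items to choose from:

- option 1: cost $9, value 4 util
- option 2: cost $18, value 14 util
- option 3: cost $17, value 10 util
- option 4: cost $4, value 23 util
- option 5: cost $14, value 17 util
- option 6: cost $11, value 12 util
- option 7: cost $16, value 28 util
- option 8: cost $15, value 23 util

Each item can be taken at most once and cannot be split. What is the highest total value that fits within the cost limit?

Check high-value combinations within $35:
- option 4+option 7+option 8: cost 4+16+15=35, value 23+28+23=74
- option 4+option 5+option 7: cost 4+14+16=34, value 23+17+28=68
- option 4+option 6+option 7: cost 4+11+16=31, value 23+12+28=63
- option 4+option 5+option 8: cost 4+14+15=33, value 23+17+23=63
Best: 74 util.

74 util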